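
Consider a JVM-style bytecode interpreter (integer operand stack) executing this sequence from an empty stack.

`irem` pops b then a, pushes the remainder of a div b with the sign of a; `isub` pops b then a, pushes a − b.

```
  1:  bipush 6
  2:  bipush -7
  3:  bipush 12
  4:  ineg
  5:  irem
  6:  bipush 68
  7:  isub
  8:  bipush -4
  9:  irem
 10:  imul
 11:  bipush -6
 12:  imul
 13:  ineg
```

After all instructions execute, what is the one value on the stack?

-108

bipush 6   [6]
bipush -7  [6, -7]
bipush 12  [6, -7, 12]
ineg       [6, -7, -12]
irem       [6, -7]
bipush 68  [6, -7, 68]
isub       [6, -75]
bipush -4  [6, -75, -4]
irem       [6, -3]
imul       [-18]
bipush -6  [-18, -6]
imul       [108]
ineg       [-108]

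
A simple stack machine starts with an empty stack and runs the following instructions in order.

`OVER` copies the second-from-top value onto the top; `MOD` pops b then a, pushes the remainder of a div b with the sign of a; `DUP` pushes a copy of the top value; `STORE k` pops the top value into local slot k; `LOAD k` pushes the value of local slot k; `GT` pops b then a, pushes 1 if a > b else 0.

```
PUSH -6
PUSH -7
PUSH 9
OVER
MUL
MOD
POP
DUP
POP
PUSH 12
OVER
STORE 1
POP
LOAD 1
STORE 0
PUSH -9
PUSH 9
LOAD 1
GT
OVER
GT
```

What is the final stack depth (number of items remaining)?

3

PUSH -6  [-6]
PUSH -7  [-6, -7]
PUSH 9   [-6, -7, 9]
OVER     [-6, -7, 9, -7]
MUL      [-6, -7, -63]
MOD      [-6, -7]
POP      [-6]
DUP      [-6, -6]
POP      [-6]
PUSH 12  [-6, 12]
OVER     [-6, 12, -6]
STORE 1  [-6, 12]
POP      [-6]
LOAD 1   [-6, -6]
STORE 0  [-6]
PUSH -9  [-6, -9]
PUSH 9   [-6, -9, 9]
LOAD 1   [-6, -9, 9, -6]
GT       [-6, -9, 1]
OVER     [-6, -9, 1, -9]
GT       [-6, -9, 1]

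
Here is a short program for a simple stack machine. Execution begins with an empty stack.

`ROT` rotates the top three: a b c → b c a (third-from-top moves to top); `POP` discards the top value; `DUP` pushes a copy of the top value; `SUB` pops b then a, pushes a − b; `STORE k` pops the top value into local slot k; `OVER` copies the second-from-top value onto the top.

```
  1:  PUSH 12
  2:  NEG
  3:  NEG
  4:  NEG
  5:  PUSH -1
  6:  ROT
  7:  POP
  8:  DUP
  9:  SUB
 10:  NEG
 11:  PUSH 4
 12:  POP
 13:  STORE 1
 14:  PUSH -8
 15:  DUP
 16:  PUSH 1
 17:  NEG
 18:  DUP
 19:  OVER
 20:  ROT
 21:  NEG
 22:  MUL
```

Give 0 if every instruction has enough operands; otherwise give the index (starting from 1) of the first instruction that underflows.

PUSH 12 → 12
NEG     → -12
NEG     → 12
NEG     → -12
PUSH -1 → -12 -1
ROT  — needs 3 operands, stack has 2 → underflow

6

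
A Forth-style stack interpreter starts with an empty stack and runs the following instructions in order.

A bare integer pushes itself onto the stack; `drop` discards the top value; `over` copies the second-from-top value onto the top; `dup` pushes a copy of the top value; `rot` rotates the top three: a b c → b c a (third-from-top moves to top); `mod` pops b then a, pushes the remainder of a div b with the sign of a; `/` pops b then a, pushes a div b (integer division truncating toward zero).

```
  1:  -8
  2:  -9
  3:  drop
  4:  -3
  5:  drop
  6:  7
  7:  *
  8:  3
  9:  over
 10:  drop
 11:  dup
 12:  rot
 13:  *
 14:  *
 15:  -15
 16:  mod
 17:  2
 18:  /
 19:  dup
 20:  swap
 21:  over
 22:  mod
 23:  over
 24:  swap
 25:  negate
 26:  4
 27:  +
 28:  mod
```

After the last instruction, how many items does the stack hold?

-8      [-8]
-9      [-8, -9]
drop    [-8]
-3      [-8, -3]
drop    [-8]
7       [-8, 7]
*       [-56]
3       [-56, 3]
over    [-56, 3, -56]
drop    [-56, 3]
dup     [-56, 3, 3]
rot     [3, 3, -56]
*       [3, -168]
*       [-504]
-15     [-504, -15]
mod     [-9]
2       [-9, 2]
/       [-4]
dup     [-4, -4]
swap    [-4, -4]
over    [-4, -4, -4]
mod     [-4, 0]
over    [-4, 0, -4]
swap    [-4, -4, 0]
negate  [-4, -4, 0]
4       [-4, -4, 0, 4]
+       [-4, -4, 4]
mod     [-4, 0]

2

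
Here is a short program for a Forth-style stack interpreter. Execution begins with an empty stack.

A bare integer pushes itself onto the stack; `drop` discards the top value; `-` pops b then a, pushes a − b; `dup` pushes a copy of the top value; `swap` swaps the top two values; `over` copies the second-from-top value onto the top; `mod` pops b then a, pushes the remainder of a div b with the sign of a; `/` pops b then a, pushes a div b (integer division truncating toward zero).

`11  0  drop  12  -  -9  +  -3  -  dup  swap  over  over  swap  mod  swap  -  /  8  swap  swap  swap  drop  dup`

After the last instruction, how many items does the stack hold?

2

11   -> [11]
0    -> [11, 0]
drop -> [11]
12   -> [11, 12]
-    -> [-1]
-9   -> [-1, -9]
+    -> [-10]
-3   -> [-10, -3]
-    -> [-7]
dup  -> [-7, -7]
swap -> [-7, -7]
over -> [-7, -7, -7]
over -> [-7, -7, -7, -7]
swap -> [-7, -7, -7, -7]
mod  -> [-7, -7, 0]
swap -> [-7, 0, -7]
-    -> [-7, 7]
/    -> [-1]
8    -> [-1, 8]
swap -> [8, -1]
swap -> [-1, 8]
swap -> [8, -1]
drop -> [8]
dup  -> [8, 8]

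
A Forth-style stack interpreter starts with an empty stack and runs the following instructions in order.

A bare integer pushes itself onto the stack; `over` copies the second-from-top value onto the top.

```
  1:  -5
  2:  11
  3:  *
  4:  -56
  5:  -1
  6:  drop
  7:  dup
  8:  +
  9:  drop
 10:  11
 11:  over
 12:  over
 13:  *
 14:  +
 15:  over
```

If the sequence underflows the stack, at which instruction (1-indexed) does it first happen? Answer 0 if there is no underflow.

-5   -> [-5]
11   -> [-5, 11]
*    -> [-55]
-56  -> [-55, -56]
-1   -> [-55, -56, -1]
drop -> [-55, -56]
dup  -> [-55, -56, -56]
+    -> [-55, -112]
drop -> [-55]
11   -> [-55, 11]
over -> [-55, 11, -55]
over -> [-55, 11, -55, 11]
*    -> [-55, 11, -605]
+    -> [-55, -594]
over -> [-55, -594, -55]

0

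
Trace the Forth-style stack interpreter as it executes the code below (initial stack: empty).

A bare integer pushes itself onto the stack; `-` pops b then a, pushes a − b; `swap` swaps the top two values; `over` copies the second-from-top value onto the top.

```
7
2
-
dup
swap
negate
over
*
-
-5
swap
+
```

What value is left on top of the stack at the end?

7      → 7
2      → 7 2
-      → 5
dup    → 5 5
swap   → 5 5
negate → 5 -5
over   → 5 -5 5
*      → 5 -25
-      → 30
-5     → 30 -5
swap   → -5 30
+      → 25

25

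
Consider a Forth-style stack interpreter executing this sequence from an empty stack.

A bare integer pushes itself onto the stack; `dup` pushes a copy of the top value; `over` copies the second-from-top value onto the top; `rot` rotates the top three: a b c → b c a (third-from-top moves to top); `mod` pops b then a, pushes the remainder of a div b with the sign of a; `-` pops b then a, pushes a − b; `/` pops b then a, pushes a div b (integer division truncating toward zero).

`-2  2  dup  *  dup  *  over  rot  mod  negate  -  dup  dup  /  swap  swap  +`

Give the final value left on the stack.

-2     → -2
2      → -2 2
dup    → -2 2 2
*      → -2 4
dup    → -2 4 4
*      → -2 16
over   → -2 16 -2
rot    → 16 -2 -2
mod    → 16 0
negate → 16 0
-      → 16
dup    → 16 16
dup    → 16 16 16
/      → 16 1
swap   → 1 16
swap   → 16 1
+      → 17

17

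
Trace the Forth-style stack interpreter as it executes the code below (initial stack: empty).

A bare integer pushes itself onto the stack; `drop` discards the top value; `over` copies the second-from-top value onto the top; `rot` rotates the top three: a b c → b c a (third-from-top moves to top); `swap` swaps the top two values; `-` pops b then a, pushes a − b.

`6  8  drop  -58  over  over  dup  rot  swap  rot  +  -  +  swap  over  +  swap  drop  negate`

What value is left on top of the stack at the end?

-70

6      → 6
8      → 6 8
drop   → 6
-58    → 6 -58
over   → 6 -58 6
over   → 6 -58 6 -58
dup    → 6 -58 6 -58 -58
rot    → 6 -58 -58 -58 6
swap   → 6 -58 -58 6 -58
rot    → 6 -58 6 -58 -58
+      → 6 -58 6 -116
-      → 6 -58 122
+      → 6 64
swap   → 64 6
over   → 64 6 64
+      → 64 70
swap   → 70 64
drop   → 70
negate → -70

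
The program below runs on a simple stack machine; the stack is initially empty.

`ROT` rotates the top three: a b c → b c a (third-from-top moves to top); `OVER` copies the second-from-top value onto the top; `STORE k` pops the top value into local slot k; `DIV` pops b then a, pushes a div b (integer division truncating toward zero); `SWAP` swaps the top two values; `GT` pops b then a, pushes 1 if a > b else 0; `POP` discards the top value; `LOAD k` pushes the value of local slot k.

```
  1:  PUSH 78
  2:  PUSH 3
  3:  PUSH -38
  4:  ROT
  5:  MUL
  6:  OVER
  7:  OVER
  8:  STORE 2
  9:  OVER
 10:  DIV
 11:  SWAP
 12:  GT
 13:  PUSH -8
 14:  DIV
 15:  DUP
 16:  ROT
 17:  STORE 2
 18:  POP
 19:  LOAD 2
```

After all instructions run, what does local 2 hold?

3

PUSH 78   [78]
PUSH 3    [78, 3]
PUSH -38  [78, 3, -38]
ROT       [3, -38, 78]
MUL       [3, -2964]
OVER      [3, -2964, 3]
OVER      [3, -2964, 3, -2964]
STORE 2   [3, -2964, 3]
OVER      [3, -2964, 3, -2964]
DIV       [3, -2964, 0]
SWAP      [3, 0, -2964]
GT        [3, 1]
PUSH -8   [3, 1, -8]
DIV       [3, 0]
DUP       [3, 0, 0]
ROT       [0, 0, 3]
STORE 2   [0, 0]
POP       [0]
LOAD 2    [0, 3]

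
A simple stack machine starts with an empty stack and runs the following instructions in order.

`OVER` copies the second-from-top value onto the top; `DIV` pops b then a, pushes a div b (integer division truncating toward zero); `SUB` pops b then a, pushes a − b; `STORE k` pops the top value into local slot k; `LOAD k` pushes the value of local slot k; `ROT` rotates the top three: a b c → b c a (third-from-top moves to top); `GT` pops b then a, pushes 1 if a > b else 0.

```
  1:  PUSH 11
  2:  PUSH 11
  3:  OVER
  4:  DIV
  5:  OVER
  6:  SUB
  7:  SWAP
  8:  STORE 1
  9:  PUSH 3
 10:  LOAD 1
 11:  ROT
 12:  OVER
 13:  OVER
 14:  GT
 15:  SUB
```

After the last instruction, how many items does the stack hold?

PUSH 11  11
PUSH 11  11 11
OVER     11 11 11
DIV      11 1
OVER     11 1 11
SUB      11 -10
SWAP     -10 11
STORE 1  -10
PUSH 3   -10 3
LOAD 1   -10 3 11
ROT      3 11 -10
OVER     3 11 -10 11
OVER     3 11 -10 11 -10
GT       3 11 -10 1
SUB      3 11 -11

3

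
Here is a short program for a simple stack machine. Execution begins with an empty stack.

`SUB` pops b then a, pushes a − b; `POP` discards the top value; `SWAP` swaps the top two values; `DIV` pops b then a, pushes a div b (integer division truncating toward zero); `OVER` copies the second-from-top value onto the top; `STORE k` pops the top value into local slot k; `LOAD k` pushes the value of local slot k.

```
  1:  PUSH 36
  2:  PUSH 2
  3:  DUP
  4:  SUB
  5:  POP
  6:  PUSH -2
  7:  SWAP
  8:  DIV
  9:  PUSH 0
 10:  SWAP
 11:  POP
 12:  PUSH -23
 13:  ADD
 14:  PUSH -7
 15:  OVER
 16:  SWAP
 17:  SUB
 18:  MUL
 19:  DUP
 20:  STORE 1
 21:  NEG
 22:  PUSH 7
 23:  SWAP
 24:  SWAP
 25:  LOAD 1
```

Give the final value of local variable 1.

368

PUSH 36  -> 36
PUSH 2   -> 36 2
DUP      -> 36 2 2
SUB      -> 36 0
POP      -> 36
PUSH -2  -> 36 -2
SWAP     -> -2 36
DIV      -> 0
PUSH 0   -> 0 0
SWAP     -> 0 0
POP      -> 0
PUSH -23 -> 0 -23
ADD      -> -23
PUSH -7  -> -23 -7
OVER     -> -23 -7 -23
SWAP     -> -23 -23 -7
SUB      -> -23 -16
MUL      -> 368
DUP      -> 368 368
STORE 1  -> 368
NEG      -> -368
PUSH 7   -> -368 7
SWAP     -> 7 -368
SWAP     -> -368 7
LOAD 1   -> -368 7 368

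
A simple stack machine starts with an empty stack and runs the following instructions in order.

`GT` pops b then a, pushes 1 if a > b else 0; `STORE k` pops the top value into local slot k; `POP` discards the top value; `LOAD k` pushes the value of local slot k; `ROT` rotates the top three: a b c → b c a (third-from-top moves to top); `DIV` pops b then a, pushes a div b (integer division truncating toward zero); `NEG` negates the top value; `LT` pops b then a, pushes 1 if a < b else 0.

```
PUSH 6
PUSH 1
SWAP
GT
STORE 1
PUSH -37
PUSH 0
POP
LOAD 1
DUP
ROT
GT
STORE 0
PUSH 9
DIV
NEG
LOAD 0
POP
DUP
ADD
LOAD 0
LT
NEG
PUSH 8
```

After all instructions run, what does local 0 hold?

1

PUSH 6   → 6
PUSH 1   → 6 1
SWAP     → 1 6
GT       → 0
STORE 1  → (empty)
PUSH -37 → -37
PUSH 0   → -37 0
POP      → -37
LOAD 1   → -37 0
DUP      → -37 0 0
ROT      → 0 0 -37
GT       → 0 1
STORE 0  → 0
PUSH 9   → 0 9
DIV      → 0
NEG      → 0
LOAD 0   → 0 1
POP      → 0
DUP      → 0 0
ADD      → 0
LOAD 0   → 0 1
LT       → 1
NEG      → -1
PUSH 8   → -1 8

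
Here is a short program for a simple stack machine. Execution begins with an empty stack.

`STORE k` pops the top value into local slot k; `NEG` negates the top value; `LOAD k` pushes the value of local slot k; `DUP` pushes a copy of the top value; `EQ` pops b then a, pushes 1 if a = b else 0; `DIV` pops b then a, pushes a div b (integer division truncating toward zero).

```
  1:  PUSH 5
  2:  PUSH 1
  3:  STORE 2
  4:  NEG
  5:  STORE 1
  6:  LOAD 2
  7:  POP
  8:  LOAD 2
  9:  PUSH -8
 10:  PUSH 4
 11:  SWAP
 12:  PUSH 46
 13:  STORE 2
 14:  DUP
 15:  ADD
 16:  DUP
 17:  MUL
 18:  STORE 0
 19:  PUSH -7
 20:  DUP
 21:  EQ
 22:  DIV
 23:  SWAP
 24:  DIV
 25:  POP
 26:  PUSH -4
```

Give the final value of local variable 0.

256

PUSH 5  -> [5]
PUSH 1  -> [5, 1]
STORE 2 -> [5]
NEG     -> [-5]
STORE 1 -> []
LOAD 2  -> [1]
POP     -> []
LOAD 2  -> [1]
PUSH -8 -> [1, -8]
PUSH 4  -> [1, -8, 4]
SWAP    -> [1, 4, -8]
PUSH 46 -> [1, 4, -8, 46]
STORE 2 -> [1, 4, -8]
DUP     -> [1, 4, -8, -8]
ADD     -> [1, 4, -16]
DUP     -> [1, 4, -16, -16]
MUL     -> [1, 4, 256]
STORE 0 -> [1, 4]
PUSH -7 -> [1, 4, -7]
DUP     -> [1, 4, -7, -7]
EQ      -> [1, 4, 1]
DIV     -> [1, 4]
SWAP    -> [4, 1]
DIV     -> [4]
POP     -> []
PUSH -4 -> [-4]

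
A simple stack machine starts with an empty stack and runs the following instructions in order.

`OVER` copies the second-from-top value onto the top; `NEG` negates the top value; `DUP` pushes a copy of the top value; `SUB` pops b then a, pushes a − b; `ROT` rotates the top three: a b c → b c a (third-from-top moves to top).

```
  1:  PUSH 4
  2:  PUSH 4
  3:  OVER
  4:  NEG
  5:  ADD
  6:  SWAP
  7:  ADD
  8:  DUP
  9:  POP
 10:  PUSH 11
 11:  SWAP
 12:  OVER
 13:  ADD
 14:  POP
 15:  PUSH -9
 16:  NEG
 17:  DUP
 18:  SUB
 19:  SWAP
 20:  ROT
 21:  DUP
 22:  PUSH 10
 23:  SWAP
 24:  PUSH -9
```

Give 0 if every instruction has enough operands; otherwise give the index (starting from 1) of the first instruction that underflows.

20

PUSH 4   4
PUSH 4   4 4
OVER     4 4 4
NEG      4 4 -4
ADD      4 0
SWAP     0 4
ADD      4
DUP      4 4
POP      4
PUSH 11  4 11
SWAP     11 4
OVER     11 4 11
ADD      11 15
POP      11
PUSH -9  11 -9
NEG      11 9
DUP      11 9 9
SUB      11 0
SWAP     0 11
ROT  — needs 3 operands, stack has 2 → underflow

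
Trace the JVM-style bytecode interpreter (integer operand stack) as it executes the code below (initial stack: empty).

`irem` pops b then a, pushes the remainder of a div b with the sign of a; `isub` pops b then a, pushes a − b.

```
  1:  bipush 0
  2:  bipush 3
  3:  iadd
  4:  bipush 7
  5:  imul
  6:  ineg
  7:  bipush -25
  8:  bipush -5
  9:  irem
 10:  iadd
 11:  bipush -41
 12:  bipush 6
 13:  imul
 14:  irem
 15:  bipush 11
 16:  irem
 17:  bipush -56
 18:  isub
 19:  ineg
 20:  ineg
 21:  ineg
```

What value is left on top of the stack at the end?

bipush 0   -> 0
bipush 3   -> 0 3
iadd       -> 3
bipush 7   -> 3 7
imul       -> 21
ineg       -> -21
bipush -25 -> -21 -25
bipush -5  -> -21 -25 -5
irem       -> -21 0
iadd       -> -21
bipush -41 -> -21 -41
bipush 6   -> -21 -41 6
imul       -> -21 -246
irem       -> -21
bipush 11  -> -21 11
irem       -> -10
bipush -56 -> -10 -56
isub       -> 46
ineg       -> -46
ineg       -> 46
ineg       -> -46

-46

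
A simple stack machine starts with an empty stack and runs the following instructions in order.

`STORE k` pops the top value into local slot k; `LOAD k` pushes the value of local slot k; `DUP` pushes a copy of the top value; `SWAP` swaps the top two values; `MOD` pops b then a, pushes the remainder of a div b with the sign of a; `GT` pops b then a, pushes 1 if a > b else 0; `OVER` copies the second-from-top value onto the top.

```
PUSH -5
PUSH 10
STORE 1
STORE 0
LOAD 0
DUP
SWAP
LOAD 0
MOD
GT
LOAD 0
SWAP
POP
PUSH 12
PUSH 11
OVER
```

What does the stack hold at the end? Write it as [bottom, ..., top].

[-5, 12, 11, 12]

PUSH -5 : [-5]
PUSH 10 : [-5, 10]
STORE 1 : [-5]
STORE 0 : []
LOAD 0  : [-5]
DUP     : [-5, -5]
SWAP    : [-5, -5]
LOAD 0  : [-5, -5, -5]
MOD     : [-5, 0]
GT      : [0]
LOAD 0  : [0, -5]
SWAP    : [-5, 0]
POP     : [-5]
PUSH 12 : [-5, 12]
PUSH 11 : [-5, 12, 11]
OVER    : [-5, 12, 11, 12]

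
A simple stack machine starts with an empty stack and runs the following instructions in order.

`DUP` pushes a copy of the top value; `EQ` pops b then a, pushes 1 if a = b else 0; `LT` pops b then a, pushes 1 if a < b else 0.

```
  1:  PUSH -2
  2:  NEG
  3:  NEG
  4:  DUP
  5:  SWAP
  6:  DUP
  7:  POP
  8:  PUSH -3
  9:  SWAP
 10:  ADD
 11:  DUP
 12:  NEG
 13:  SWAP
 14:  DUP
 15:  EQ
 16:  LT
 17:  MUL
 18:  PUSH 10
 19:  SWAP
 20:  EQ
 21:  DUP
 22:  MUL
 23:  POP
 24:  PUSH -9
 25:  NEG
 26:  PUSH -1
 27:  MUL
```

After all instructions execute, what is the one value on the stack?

PUSH -2 -> [-2]
NEG     -> [2]
NEG     -> [-2]
DUP     -> [-2, -2]
SWAP    -> [-2, -2]
DUP     -> [-2, -2, -2]
POP     -> [-2, -2]
PUSH -3 -> [-2, -2, -3]
SWAP    -> [-2, -3, -2]
ADD     -> [-2, -5]
DUP     -> [-2, -5, -5]
NEG     -> [-2, -5, 5]
SWAP    -> [-2, 5, -5]
DUP     -> [-2, 5, -5, -5]
EQ      -> [-2, 5, 1]
LT      -> [-2, 0]
MUL     -> [0]
PUSH 10 -> [0, 10]
SWAP    -> [10, 0]
EQ      -> [0]
DUP     -> [0, 0]
MUL     -> [0]
POP     -> []
PUSH -9 -> [-9]
NEG     -> [9]
PUSH -1 -> [9, -1]
MUL     -> [-9]

-9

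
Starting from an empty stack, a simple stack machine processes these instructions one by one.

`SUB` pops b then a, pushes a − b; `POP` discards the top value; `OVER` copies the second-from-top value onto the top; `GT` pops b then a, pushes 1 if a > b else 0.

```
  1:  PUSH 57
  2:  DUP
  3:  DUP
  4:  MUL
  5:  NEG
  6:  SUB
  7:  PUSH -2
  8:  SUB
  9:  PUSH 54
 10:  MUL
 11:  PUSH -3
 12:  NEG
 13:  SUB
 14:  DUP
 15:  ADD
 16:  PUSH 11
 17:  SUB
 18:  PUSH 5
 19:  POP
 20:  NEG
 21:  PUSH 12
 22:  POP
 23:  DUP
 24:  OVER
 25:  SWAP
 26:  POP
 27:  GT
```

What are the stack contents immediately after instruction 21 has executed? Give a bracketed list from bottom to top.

PUSH 57 → [57]
DUP     → [57, 57]
DUP     → [57, 57, 57]
MUL     → [57, 3249]
NEG     → [57, -3249]
SUB     → [3306]
PUSH -2 → [3306, -2]
SUB     → [3308]
PUSH 54 → [3308, 54]
MUL     → [178632]
PUSH -3 → [178632, -3]
NEG     → [178632, 3]
SUB     → [178629]
DUP     → [178629, 178629]
ADD     → [357258]
PUSH 11 → [357258, 11]
SUB     → [357247]
PUSH 5  → [357247, 5]
POP     → [357247]
NEG     → [-357247]
PUSH 12 → [-357247, 12]

[-357247, 12]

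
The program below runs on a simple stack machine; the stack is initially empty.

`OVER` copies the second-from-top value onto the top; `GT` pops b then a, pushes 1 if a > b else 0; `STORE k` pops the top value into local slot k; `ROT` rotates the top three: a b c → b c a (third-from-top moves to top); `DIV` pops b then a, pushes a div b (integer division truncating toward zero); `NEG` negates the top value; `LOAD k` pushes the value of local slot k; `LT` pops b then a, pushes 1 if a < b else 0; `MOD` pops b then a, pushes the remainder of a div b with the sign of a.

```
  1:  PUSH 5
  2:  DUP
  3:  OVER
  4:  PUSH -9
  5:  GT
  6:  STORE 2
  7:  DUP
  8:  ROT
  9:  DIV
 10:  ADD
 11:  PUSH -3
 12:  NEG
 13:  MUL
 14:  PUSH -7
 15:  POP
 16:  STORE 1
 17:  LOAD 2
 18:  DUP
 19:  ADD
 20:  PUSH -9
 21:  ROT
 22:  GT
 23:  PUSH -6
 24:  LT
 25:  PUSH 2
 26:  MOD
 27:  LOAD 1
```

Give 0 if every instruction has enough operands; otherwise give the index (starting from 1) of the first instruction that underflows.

PUSH 5  → [5]
DUP     → [5, 5]
OVER    → [5, 5, 5]
PUSH -9 → [5, 5, 5, -9]
GT      → [5, 5, 1]
STORE 2 → [5, 5]
DUP     → [5, 5, 5]
ROT     → [5, 5, 5]
DIV     → [5, 1]
ADD     → [6]
PUSH -3 → [6, -3]
NEG     → [6, 3]
MUL     → [18]
PUSH -7 → [18, -7]
POP     → [18]
STORE 1 → []
LOAD 2  → [1]
DUP     → [1, 1]
ADD     → [2]
PUSH -9 → [2, -9]
ROT  — needs 3 operands, stack has 2 → underflow

21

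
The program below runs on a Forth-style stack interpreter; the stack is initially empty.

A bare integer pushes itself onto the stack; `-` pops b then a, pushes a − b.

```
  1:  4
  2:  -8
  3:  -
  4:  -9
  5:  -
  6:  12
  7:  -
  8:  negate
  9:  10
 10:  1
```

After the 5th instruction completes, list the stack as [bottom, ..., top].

[21]

4  -> [4]
-8 -> [4, -8]
-  -> [12]
-9 -> [12, -9]
-  -> [21]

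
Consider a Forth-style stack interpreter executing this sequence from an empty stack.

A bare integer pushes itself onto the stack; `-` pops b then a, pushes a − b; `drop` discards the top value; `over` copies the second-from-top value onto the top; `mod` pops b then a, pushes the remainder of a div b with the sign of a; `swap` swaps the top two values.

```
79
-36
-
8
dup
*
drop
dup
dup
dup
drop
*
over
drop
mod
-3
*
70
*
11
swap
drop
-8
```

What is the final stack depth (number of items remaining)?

2

79   → 79
-36  → 79 -36
-    → 115
8    → 115 8
dup  → 115 8 8
*    → 115 64
drop → 115
dup  → 115 115
dup  → 115 115 115
dup  → 115 115 115 115
drop → 115 115 115
*    → 115 13225
over → 115 13225 115
drop → 115 13225
mod  → 115
-3   → 115 -3
*    → -345
70   → -345 70
*    → -24150
11   → -24150 11
swap → 11 -24150
drop → 11
-8   → 11 -8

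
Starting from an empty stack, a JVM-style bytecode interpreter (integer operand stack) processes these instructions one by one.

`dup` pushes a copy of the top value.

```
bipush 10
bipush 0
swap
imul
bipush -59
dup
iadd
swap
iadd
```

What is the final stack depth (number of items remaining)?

bipush 10  -> 10
bipush 0   -> 10 0
swap       -> 0 10
imul       -> 0
bipush -59 -> 0 -59
dup        -> 0 -59 -59
iadd       -> 0 -118
swap       -> -118 0
iadd       -> -118

1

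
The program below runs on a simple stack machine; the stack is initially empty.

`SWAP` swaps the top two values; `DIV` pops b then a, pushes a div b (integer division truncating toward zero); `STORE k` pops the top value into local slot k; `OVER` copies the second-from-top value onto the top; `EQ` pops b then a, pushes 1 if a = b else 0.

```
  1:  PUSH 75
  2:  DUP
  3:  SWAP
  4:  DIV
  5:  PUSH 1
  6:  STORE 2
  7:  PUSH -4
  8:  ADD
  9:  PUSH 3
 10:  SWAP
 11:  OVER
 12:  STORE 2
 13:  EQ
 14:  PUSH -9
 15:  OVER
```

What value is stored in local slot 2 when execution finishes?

PUSH 75 → [75]
DUP     → [75, 75]
SWAP    → [75, 75]
DIV     → [1]
PUSH 1  → [1, 1]
STORE 2 → [1]
PUSH -4 → [1, -4]
ADD     → [-3]
PUSH 3  → [-3, 3]
SWAP    → [3, -3]
OVER    → [3, -3, 3]
STORE 2 → [3, -3]
EQ      → [0]
PUSH -9 → [0, -9]
OVER    → [0, -9, 0]

3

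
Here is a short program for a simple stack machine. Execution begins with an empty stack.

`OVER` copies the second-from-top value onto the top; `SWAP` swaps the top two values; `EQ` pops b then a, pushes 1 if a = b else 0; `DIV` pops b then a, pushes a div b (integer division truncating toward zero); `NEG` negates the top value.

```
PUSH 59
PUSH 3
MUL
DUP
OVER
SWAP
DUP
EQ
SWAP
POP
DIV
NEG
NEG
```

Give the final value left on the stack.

177

PUSH 59 -> 59
PUSH 3  -> 59 3
MUL     -> 177
DUP     -> 177 177
OVER    -> 177 177 177
SWAP    -> 177 177 177
DUP     -> 177 177 177 177
EQ      -> 177 177 1
SWAP    -> 177 1 177
POP     -> 177 1
DIV     -> 177
NEG     -> -177
NEG     -> 177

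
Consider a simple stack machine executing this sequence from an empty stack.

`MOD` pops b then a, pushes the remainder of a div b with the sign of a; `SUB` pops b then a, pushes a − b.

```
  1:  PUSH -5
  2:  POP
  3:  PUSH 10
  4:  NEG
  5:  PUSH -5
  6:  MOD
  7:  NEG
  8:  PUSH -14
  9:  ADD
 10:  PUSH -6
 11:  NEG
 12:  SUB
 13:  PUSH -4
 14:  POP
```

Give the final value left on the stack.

-20

PUSH -5  : -5
POP      : (empty)
PUSH 10  : 10
NEG      : -10
PUSH -5  : -10 -5
MOD      : 0
NEG      : 0
PUSH -14 : 0 -14
ADD      : -14
PUSH -6  : -14 -6
NEG      : -14 6
SUB      : -20
PUSH -4  : -20 -4
POP      : -20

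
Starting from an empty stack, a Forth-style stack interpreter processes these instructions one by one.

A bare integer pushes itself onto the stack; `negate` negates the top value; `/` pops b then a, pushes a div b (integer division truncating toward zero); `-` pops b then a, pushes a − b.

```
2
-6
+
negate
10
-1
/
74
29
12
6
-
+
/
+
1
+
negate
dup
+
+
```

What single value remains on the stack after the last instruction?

18

2       [2]
-6      [2, -6]
+       [-4]
negate  [4]
10      [4, 10]
-1      [4, 10, -1]
/       [4, -10]
74      [4, -10, 74]
29      [4, -10, 74, 29]
12      [4, -10, 74, 29, 12]
6       [4, -10, 74, 29, 12, 6]
-       [4, -10, 74, 29, 6]
+       [4, -10, 74, 35]
/       [4, -10, 2]
+       [4, -8]
1       [4, -8, 1]
+       [4, -7]
negate  [4, 7]
dup     [4, 7, 7]
+       [4, 14]
+       [18]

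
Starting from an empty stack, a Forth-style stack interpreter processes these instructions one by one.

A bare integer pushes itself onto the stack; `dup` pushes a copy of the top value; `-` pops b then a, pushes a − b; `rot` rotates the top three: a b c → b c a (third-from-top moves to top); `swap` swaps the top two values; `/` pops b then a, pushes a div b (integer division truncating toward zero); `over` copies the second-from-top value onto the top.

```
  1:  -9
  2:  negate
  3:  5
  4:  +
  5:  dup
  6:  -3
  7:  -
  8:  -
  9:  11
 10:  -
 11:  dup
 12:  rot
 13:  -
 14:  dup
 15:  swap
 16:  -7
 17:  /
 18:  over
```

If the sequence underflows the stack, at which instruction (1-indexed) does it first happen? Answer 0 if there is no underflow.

12

-9     : [-9]
negate : [9]
5      : [9, 5]
+      : [14]
dup    : [14, 14]
-3     : [14, 14, -3]
-      : [14, 17]
-      : [-3]
11     : [-3, 11]
-      : [-14]
dup    : [-14, -14]
rot  — needs 3 operands, stack has 2 → underflow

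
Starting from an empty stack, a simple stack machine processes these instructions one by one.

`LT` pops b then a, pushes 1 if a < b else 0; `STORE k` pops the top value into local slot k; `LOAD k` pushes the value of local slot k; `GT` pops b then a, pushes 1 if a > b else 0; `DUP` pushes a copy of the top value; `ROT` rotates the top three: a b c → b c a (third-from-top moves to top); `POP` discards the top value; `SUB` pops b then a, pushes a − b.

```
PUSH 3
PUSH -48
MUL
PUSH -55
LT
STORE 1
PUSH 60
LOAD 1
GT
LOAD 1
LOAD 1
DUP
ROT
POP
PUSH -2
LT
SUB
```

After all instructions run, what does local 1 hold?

1

PUSH 3   -> [3]
PUSH -48 -> [3, -48]
MUL      -> [-144]
PUSH -55 -> [-144, -55]
LT       -> [1]
STORE 1  -> []
PUSH 60  -> [60]
LOAD 1   -> [60, 1]
GT       -> [1]
LOAD 1   -> [1, 1]
LOAD 1   -> [1, 1, 1]
DUP      -> [1, 1, 1, 1]
ROT      -> [1, 1, 1, 1]
POP      -> [1, 1, 1]
PUSH -2  -> [1, 1, 1, -2]
LT       -> [1, 1, 0]
SUB      -> [1, 1]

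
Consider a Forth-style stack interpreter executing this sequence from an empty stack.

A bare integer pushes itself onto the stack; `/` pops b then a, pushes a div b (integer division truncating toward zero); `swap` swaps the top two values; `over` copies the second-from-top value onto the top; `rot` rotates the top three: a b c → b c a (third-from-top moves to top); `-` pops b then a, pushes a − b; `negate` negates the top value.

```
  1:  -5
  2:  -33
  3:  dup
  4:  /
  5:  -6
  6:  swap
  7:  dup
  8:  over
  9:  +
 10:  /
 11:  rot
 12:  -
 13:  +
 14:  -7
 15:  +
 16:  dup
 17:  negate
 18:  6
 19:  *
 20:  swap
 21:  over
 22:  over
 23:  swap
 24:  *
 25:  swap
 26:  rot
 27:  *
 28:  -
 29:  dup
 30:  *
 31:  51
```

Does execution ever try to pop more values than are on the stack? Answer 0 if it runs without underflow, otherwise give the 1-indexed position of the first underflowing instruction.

0

-5     -> -5
-33    -> -5 -33
dup    -> -5 -33 -33
/      -> -5 1
-6     -> -5 1 -6
swap   -> -5 -6 1
dup    -> -5 -6 1 1
over   -> -5 -6 1 1 1
+      -> -5 -6 1 2
/      -> -5 -6 0
rot    -> -6 0 -5
-      -> -6 5
+      -> -1
-7     -> -1 -7
+      -> -8
dup    -> -8 -8
negate -> -8 8
6      -> -8 8 6
*      -> -8 48
swap   -> 48 -8
over   -> 48 -8 48
over   -> 48 -8 48 -8
swap   -> 48 -8 -8 48
*      -> 48 -8 -384
swap   -> 48 -384 -8
rot    -> -384 -8 48
*      -> -384 -384
-      -> 0
dup    -> 0 0
*      -> 0
51     -> 0 51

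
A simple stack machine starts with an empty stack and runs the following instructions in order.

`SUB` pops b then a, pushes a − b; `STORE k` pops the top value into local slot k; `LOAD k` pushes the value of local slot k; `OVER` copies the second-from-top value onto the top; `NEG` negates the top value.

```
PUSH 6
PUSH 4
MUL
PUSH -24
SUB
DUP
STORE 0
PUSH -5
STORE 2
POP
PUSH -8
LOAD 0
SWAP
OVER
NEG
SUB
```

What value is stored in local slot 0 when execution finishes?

PUSH 6    [6]
PUSH 4    [6, 4]
MUL       [24]
PUSH -24  [24, -24]
SUB       [48]
DUP       [48, 48]
STORE 0   [48]
PUSH -5   [48, -5]
STORE 2   [48]
POP       []
PUSH -8   [-8]
LOAD 0    [-8, 48]
SWAP      [48, -8]
OVER      [48, -8, 48]
NEG       [48, -8, -48]
SUB       [48, 40]

48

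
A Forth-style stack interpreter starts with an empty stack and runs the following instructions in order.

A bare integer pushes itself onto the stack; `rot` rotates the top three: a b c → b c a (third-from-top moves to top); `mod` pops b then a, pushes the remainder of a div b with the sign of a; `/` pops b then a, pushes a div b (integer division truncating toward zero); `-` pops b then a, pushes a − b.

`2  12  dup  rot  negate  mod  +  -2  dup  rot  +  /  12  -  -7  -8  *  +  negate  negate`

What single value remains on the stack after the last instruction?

44

2      → 2
12     → 2 12
dup    → 2 12 12
rot    → 12 12 2
negate → 12 12 -2
mod    → 12 0
+      → 12
-2     → 12 -2
dup    → 12 -2 -2
rot    → -2 -2 12
+      → -2 10
/      → 0
12     → 0 12
-      → -12
-7     → -12 -7
-8     → -12 -7 -8
*      → -12 56
+      → 44
negate → -44
negate → 44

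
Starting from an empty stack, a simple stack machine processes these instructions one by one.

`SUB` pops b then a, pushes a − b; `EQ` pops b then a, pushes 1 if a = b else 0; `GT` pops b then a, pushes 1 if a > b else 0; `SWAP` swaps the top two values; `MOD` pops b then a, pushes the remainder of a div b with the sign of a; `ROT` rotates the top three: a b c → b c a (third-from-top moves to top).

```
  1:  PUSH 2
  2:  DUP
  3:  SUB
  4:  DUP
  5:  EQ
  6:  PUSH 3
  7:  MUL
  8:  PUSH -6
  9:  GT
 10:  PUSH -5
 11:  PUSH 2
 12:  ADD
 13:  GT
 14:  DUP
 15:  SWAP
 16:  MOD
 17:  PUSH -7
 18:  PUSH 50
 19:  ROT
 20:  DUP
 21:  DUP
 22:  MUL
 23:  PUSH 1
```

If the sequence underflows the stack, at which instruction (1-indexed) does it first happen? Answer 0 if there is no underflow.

0

PUSH 2   2
DUP      2 2
SUB      0
DUP      0 0
EQ       1
PUSH 3   1 3
MUL      3
PUSH -6  3 -6
GT       1
PUSH -5  1 -5
PUSH 2   1 -5 2
ADD      1 -3
GT       1
DUP      1 1
SWAP     1 1
MOD      0
PUSH -7  0 -7
PUSH 50  0 -7 50
ROT      -7 50 0
DUP      -7 50 0 0
DUP      -7 50 0 0 0
MUL      -7 50 0 0
PUSH 1   -7 50 0 0 1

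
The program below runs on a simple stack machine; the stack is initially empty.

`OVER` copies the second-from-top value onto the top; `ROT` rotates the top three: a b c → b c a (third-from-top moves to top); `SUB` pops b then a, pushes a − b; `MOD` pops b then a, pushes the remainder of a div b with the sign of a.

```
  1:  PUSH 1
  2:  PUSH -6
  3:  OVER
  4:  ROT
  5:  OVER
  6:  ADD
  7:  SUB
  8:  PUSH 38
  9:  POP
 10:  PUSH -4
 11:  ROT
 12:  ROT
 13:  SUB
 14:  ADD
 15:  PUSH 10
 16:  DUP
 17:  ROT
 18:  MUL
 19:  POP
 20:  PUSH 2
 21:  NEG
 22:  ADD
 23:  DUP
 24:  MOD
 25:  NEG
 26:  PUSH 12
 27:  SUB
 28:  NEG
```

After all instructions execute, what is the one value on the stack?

PUSH 1  → [1]
PUSH -6 → [1, -6]
OVER    → [1, -6, 1]
ROT     → [-6, 1, 1]
OVER    → [-6, 1, 1, 1]
ADD     → [-6, 1, 2]
SUB     → [-6, -1]
PUSH 38 → [-6, -1, 38]
POP     → [-6, -1]
PUSH -4 → [-6, -1, -4]
ROT     → [-1, -4, -6]
ROT     → [-4, -6, -1]
SUB     → [-4, -5]
ADD     → [-9]
PUSH 10 → [-9, 10]
DUP     → [-9, 10, 10]
ROT     → [10, 10, -9]
MUL     → [10, -90]
POP     → [10]
PUSH 2  → [10, 2]
NEG     → [10, -2]
ADD     → [8]
DUP     → [8, 8]
MOD     → [0]
NEG     → [0]
PUSH 12 → [0, 12]
SUB     → [-12]
NEG     → [12]

12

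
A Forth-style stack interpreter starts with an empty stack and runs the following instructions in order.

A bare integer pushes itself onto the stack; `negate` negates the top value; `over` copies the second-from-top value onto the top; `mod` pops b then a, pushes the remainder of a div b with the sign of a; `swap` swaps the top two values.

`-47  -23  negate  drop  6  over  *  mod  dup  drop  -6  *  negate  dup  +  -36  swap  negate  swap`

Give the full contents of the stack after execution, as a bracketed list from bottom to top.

-47    -> -47
-23    -> -47 -23
negate -> -47 23
drop   -> -47
6      -> -47 6
over   -> -47 6 -47
*      -> -47 -282
mod    -> -47
dup    -> -47 -47
drop   -> -47
-6     -> -47 -6
*      -> 282
negate -> -282
dup    -> -282 -282
+      -> -564
-36    -> -564 -36
swap   -> -36 -564
negate -> -36 564
swap   -> 564 -36

[564, -36]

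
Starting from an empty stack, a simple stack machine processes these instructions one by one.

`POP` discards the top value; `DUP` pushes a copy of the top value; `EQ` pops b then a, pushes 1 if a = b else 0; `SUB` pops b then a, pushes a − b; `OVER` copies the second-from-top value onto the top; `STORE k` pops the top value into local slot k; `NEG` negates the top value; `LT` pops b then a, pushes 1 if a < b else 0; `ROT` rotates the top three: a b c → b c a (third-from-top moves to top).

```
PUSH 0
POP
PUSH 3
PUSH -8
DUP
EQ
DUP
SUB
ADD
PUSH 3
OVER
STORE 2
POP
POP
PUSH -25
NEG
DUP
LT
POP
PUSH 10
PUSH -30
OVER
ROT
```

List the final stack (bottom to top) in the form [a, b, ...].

PUSH 0   → [0]
POP      → []
PUSH 3   → [3]
PUSH -8  → [3, -8]
DUP      → [3, -8, -8]
EQ       → [3, 1]
DUP      → [3, 1, 1]
SUB      → [3, 0]
ADD      → [3]
PUSH 3   → [3, 3]
OVER     → [3, 3, 3]
STORE 2  → [3, 3]
POP      → [3]
POP      → []
PUSH -25 → [-25]
NEG      → [25]
DUP      → [25, 25]
LT       → [0]
POP      → []
PUSH 10  → [10]
PUSH -30 → [10, -30]
OVER     → [10, -30, 10]
ROT      → [-30, 10, 10]

[-30, 10, 10]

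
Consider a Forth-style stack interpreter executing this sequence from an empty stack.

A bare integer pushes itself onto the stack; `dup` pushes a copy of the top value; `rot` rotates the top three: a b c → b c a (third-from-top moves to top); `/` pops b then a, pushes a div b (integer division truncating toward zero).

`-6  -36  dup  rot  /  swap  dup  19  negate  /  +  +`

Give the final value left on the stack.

-29

-6     -> -6
-36    -> -6 -36
dup    -> -6 -36 -36
rot    -> -36 -36 -6
/      -> -36 6
swap   -> 6 -36
dup    -> 6 -36 -36
19     -> 6 -36 -36 19
negate -> 6 -36 -36 -19
/      -> 6 -36 1
+      -> 6 -35
+      -> -29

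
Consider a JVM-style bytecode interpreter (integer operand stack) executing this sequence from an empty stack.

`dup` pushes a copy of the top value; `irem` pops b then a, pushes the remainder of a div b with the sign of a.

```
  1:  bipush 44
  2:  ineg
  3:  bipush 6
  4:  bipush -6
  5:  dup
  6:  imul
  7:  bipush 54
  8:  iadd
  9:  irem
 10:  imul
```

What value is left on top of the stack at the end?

bipush 44 : [44]
ineg      : [-44]
bipush 6  : [-44, 6]
bipush -6 : [-44, 6, -6]
dup       : [-44, 6, -6, -6]
imul      : [-44, 6, 36]
bipush 54 : [-44, 6, 36, 54]
iadd      : [-44, 6, 90]
irem      : [-44, 6]
imul      : [-264]

-264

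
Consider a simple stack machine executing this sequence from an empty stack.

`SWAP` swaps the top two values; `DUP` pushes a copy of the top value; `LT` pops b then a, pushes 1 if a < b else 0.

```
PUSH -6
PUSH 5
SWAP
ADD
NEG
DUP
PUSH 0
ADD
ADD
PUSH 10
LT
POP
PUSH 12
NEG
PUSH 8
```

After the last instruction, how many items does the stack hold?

PUSH -6  [-6]
PUSH 5   [-6, 5]
SWAP     [5, -6]
ADD      [-1]
NEG      [1]
DUP      [1, 1]
PUSH 0   [1, 1, 0]
ADD      [1, 1]
ADD      [2]
PUSH 10  [2, 10]
LT       [1]
POP      []
PUSH 12  [12]
NEG      [-12]
PUSH 8   [-12, 8]

2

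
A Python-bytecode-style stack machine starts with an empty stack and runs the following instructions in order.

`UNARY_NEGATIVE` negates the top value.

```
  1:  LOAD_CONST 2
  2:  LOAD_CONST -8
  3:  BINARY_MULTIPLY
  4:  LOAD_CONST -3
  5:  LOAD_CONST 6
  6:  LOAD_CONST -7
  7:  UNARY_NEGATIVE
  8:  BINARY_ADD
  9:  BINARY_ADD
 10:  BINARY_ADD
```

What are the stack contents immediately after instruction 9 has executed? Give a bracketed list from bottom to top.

[-16, 10]

LOAD_CONST 2     2
LOAD_CONST -8    2 -8
BINARY_MULTIPLY  -16
LOAD_CONST -3    -16 -3
LOAD_CONST 6     -16 -3 6
LOAD_CONST -7    -16 -3 6 -7
UNARY_NEGATIVE   -16 -3 6 7
BINARY_ADD       -16 -3 13
BINARY_ADD       -16 10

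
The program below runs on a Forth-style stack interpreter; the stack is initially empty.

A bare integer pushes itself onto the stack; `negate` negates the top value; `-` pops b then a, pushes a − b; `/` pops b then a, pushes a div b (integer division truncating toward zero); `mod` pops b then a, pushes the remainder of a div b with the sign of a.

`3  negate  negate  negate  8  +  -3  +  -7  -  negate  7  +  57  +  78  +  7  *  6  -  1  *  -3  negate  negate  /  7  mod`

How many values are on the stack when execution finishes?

3      : [3]
negate : [-3]
negate : [3]
negate : [-3]
8      : [-3, 8]
+      : [5]
-3     : [5, -3]
+      : [2]
-7     : [2, -7]
-      : [9]
negate : [-9]
7      : [-9, 7]
+      : [-2]
57     : [-2, 57]
+      : [55]
78     : [55, 78]
+      : [133]
7      : [133, 7]
*      : [931]
6      : [931, 6]
-      : [925]
1      : [925, 1]
*      : [925]
-3     : [925, -3]
negate : [925, 3]
negate : [925, -3]
/      : [-308]
7      : [-308, 7]
mod    : [0]

1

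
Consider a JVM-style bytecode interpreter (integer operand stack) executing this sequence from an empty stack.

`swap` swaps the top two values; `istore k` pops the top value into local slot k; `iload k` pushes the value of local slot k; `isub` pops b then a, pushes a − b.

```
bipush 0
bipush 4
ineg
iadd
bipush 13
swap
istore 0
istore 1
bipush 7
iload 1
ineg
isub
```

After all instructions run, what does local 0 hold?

bipush 0  → [0]
bipush 4  → [0, 4]
ineg      → [0, -4]
iadd      → [-4]
bipush 13 → [-4, 13]
swap      → [13, -4]
istore 0  → [13]
istore 1  → []
bipush 7  → [7]
iload 1   → [7, 13]
ineg      → [7, -13]
isub      → [20]

-4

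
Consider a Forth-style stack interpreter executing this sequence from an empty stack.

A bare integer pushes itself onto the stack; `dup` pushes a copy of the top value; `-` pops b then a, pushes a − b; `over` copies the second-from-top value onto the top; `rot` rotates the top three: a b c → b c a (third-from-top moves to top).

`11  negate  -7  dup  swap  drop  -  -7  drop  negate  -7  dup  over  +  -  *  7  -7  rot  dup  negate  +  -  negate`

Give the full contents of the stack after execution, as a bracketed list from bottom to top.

11     → [11]
negate → [-11]
-7     → [-11, -7]
dup    → [-11, -7, -7]
swap   → [-11, -7, -7]
drop   → [-11, -7]
-      → [-4]
-7     → [-4, -7]
drop   → [-4]
negate → [4]
-7     → [4, -7]
dup    → [4, -7, -7]
over   → [4, -7, -7, -7]
+      → [4, -7, -14]
-      → [4, 7]
*      → [28]
7      → [28, 7]
-7     → [28, 7, -7]
rot    → [7, -7, 28]
dup    → [7, -7, 28, 28]
negate → [7, -7, 28, -28]
+      → [7, -7, 0]
-      → [7, -7]
negate → [7, 7]

[7, 7]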